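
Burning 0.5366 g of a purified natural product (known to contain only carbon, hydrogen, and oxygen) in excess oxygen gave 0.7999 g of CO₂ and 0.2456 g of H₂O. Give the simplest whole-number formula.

mol C = 0.7999 g CO₂ ÷ 44.009 g/mol = 0.018176 mol
mol H = 2 × 0.2456 g H₂O ÷ 18.015 g/mol = 0.027266 mol
mass O = 0.5366 − (0.21831 + 0.027484) = 0.29081 g → mol O = 0.29081 ÷ 15.999 = 0.018177 mol
Divide by the smallest (0.018176 mol): C 1.000, H 1.500, O 1.000
Multiplying each by 2 gives whole numbers: C 2.00, H 3.00, O 2.00

C2H3O2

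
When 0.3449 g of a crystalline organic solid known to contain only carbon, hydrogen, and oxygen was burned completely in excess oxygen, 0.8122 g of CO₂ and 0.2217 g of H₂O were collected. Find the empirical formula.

mol C = 0.8122 g CO₂ ÷ 44.009 g/mol = 0.018455 mol
mol H = 2 × 0.2217 g H₂O ÷ 18.015 g/mol = 0.024613 mol
mass O = 0.3449 − (0.22167 + 0.024810) = 0.098423 g → mol O = 0.098423 ÷ 15.999 = 0.0061519 mol
Divide by the smallest (0.0061519 mol): C 3.000, H 4.001, O 1.000

C3H4O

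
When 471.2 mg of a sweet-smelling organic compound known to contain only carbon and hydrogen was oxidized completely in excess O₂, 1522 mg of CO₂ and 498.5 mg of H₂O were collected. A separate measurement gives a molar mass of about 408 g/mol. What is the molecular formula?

mol C = 1.522 g CO₂ ÷ 44.009 g/mol = 0.034584 mol
mol H = 2 × 0.4985 g H₂O ÷ 18.015 g/mol = 0.055343 mol
Divide by the smallest (0.034584 mol): C 1.000, H 1.600
Multiplying each by 5 gives whole numbers: C 5.00, H 8.00
Empirical formula: C5H8
Empirical-formula mass = 68.12 g/mol; 408 ÷ 68.12 ≈ 6, so the molecular formula is C30H48.

C30H48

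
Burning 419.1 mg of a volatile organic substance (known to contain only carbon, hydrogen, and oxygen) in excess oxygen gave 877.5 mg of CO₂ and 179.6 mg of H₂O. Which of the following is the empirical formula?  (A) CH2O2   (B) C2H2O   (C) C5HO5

(B) C2H2O

mol C = 0.8775 g CO₂ ÷ 44.009 g/mol = 0.019939 mol
mol H = 2 × 0.1796 g H₂O ÷ 18.015 g/mol = 0.019939 mol
mass O = 0.4191 − (0.23949 + 0.020098) = 0.15951 g → mol O = 0.15951 ÷ 15.999 = 0.0099702 mol
Divide by the smallest (0.0099702 mol): C 2.000, H 2.000, O 1.000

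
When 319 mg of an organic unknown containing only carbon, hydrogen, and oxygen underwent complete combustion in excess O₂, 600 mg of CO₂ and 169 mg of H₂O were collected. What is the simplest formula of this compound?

mol C = 0.600 g CO₂ ÷ 44.009 g/mol = 0.01363 mol
mol H = 2 × 0.169 g H₂O ÷ 18.015 g/mol = 0.01876 mol
mass O = 0.319 − (0.1638 + 0.01891) = 0.1363 g → mol O = 0.1363 ÷ 15.999 = 0.008521 mol
Divide by the smallest (0.008521 mol): C 1.600, H 2.202, O 1.000
Multiplying each by 5 gives whole numbers: C 8.00, H 11.01, O 5.00

C8H11O5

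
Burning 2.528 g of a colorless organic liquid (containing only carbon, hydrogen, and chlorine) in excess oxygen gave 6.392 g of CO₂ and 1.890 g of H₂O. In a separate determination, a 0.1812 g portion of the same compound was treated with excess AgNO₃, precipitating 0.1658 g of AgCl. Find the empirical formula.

mol C = 6.392 g CO₂ ÷ 44.009 g/mol = 0.14524 mol
mol H = 2 × 1.890 g H₂O ÷ 18.015 g/mol = 0.20983 mol
From the AgCl data: mol Cl per gram of compound = (0.1658 ÷ 143.318) ÷ 0.1812 = 0.0063845 mol/g, so in the 2.528 g combustion sample mol Cl = 0.016140 mol
Divide by the smallest (0.016140 mol): C 8.999, H 13.000, Cl 1.000

C9H13Cl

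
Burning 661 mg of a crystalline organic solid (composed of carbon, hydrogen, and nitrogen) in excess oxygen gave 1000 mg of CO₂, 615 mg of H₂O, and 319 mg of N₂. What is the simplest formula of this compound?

mol C = 1.00 g CO₂ ÷ 44.009 g/mol = 0.02272 mol
mol H = 2 × 0.615 g H₂O ÷ 18.015 g/mol = 0.06828 mol
mol N = 2 × 0.319 g N₂ ÷ 28.014 g/mol = 0.02277 mol
Divide by the smallest (0.02272 mol): C 1.000, H 3.005, N 1.002

CH3N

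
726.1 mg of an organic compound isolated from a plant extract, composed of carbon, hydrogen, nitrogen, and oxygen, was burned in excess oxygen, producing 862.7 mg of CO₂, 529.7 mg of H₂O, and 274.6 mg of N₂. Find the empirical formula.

mol C = 0.8627 g CO₂ ÷ 44.009 g/mol = 0.019603 mol
mol H = 2 × 0.5297 g H₂O ÷ 18.015 g/mol = 0.058807 mol
mol N = 2 × 0.2746 g N₂ ÷ 28.014 g/mol = 0.019604 mol
mass O = 0.7261 − (0.23545 + 0.059277 + 0.27460) = 0.15677 g → mol O = 0.15677 ÷ 15.999 = 0.0097990 mol
Divide by the smallest (0.0097990 mol): C 2.000, H 6.001, N 2.001, O 1.000

C2H6N2O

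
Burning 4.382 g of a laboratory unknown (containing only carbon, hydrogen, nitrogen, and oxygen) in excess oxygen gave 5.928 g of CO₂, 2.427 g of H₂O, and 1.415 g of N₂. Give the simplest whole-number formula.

C4H8N3O2

mol C = 5.928 g CO₂ ÷ 44.009 g/mol = 0.13470 mol
mol H = 2 × 2.427 g H₂O ÷ 18.015 g/mol = 0.26944 mol
mol N = 2 × 1.415 g N₂ ÷ 28.014 g/mol = 0.10102 mol
mass O = 4.382 − (1.6179 + 0.27160 + 1.4150) = 1.0775 g → mol O = 1.0775 ÷ 15.999 = 0.067349 mol
Divide by the smallest (0.067349 mol): C 2.000, H 4.001, N 1.500, O 1.000
Multiplying each by 2 gives whole numbers: C 4.00, H 8.00, N 3.00, O 2.00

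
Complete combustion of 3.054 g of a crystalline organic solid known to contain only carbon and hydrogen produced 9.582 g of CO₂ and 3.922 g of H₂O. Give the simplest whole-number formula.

mol C = 9.582 g CO₂ ÷ 44.009 g/mol = 0.21773 mol
mol H = 2 × 3.922 g H₂O ÷ 18.015 g/mol = 0.43541 mol
Divide by the smallest (0.21773 mol): C 1.000, H 2.000

CH2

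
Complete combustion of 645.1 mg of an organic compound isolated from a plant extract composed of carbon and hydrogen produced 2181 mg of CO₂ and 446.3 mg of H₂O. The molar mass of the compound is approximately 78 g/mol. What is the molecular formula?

C6H6

mol C = 2.181 g CO₂ ÷ 44.009 g/mol = 0.049558 mol
mol H = 2 × 0.4463 g H₂O ÷ 18.015 g/mol = 0.049548 mol
Divide by the smallest (0.049548 mol): C 1.000, H 1.000
Empirical formula: CH
Empirical-formula mass = 13.02 g/mol; 78 ÷ 13.02 ≈ 6, so the molecular formula is C6H6.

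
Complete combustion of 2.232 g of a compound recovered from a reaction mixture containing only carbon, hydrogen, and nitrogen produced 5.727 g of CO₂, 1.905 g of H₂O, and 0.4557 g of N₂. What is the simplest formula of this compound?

mol C = 5.727 g CO₂ ÷ 44.009 g/mol = 0.13013 mol
mol H = 2 × 1.905 g H₂O ÷ 18.015 g/mol = 0.21149 mol
mol N = 2 × 0.4557 g N₂ ÷ 28.014 g/mol = 0.032534 mol
Divide by the smallest (0.032534 mol): C 4.000, H 6.501, N 1.000
Multiplying each by 2 gives whole numbers: C 8.00, H 13.00, N 2.00

C8H13N2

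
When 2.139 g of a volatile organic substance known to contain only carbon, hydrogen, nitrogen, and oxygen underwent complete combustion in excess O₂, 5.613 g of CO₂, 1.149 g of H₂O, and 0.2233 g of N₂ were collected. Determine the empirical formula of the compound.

C8H8NO

mol C = 5.613 g CO₂ ÷ 44.009 g/mol = 0.12754 mol
mol H = 2 × 1.149 g H₂O ÷ 18.015 g/mol = 0.12756 mol
mol N = 2 × 0.2233 g N₂ ÷ 28.014 g/mol = 0.015942 mol
mass O = 2.139 − (1.5319 + 0.12858 + 0.22330) = 0.25521 g → mol O = 0.25521 ÷ 15.999 = 0.015952 mol
Divide by the smallest (0.015942 mol): C 8.000, H 8.002, N 1.000, O 1.001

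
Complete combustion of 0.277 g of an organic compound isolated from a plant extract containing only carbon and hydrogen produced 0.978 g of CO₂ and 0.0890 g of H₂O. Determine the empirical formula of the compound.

mol C = 0.978 g CO₂ ÷ 44.009 g/mol = 0.02222 mol
mol H = 2 × 0.0890 g H₂O ÷ 18.015 g/mol = 0.009881 mol
Divide by the smallest (0.009881 mol): C 2.249, H 1.000
Multiplying each by 4 gives whole numbers: C 9.00, H 4.00

C9H4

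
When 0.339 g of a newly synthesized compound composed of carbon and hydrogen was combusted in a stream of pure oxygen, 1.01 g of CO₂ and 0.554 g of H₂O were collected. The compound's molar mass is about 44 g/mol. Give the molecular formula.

mol C = 1.01 g CO₂ ÷ 44.009 g/mol = 0.02295 mol
mol H = 2 × 0.554 g H₂O ÷ 18.015 g/mol = 0.06150 mol
Divide by the smallest (0.02295 mol): C 1.000, H 2.680
Multiplying each by 3 gives whole numbers: C 3.00, H 8.04
Empirical formula: C3H8
Empirical-formula mass = 44.10 g/mol; 44 ÷ 44.10 ≈ 1, so the molecular formula is C3H8.

C3H8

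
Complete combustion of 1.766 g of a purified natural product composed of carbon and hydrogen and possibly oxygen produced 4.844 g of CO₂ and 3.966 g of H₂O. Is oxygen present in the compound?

no

mol C = 4.844 g CO₂ ÷ 44.009 g/mol = 0.11007 mol
mol H = 2 × 3.966 g H₂O ÷ 18.015 g/mol = 0.44030 mol
C and H together account for 1.7659 g — essentially the entire 1.766 g sample — so the compound contains no oxygen.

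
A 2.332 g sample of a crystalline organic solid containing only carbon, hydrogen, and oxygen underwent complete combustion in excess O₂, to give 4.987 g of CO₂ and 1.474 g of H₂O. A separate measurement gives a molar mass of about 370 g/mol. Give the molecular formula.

mol C = 4.987 g CO₂ ÷ 44.009 g/mol = 0.11332 mol
mol H = 2 × 1.474 g H₂O ÷ 18.015 g/mol = 0.16364 mol
mass O = 2.332 − (1.3611 + 0.16495) = 0.80599 g → mol O = 0.80599 ÷ 15.999 = 0.050378 mol
Divide by the smallest (0.050378 mol): C 2.249, H 3.248, O 1.000
Multiplying each by 4 gives whole numbers: C 9.00, H 12.99, O 4.00
Empirical formula: C9H13O4
Empirical-formula mass = 185.20 g/mol; 370 ÷ 185.20 ≈ 2, so the molecular formula is C18H26O8.

C18H26O8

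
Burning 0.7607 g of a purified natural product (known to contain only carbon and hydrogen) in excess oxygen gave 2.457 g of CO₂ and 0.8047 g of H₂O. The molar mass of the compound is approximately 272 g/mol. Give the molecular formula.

C20H32

mol C = 2.457 g CO₂ ÷ 44.009 g/mol = 0.055829 mol
mol H = 2 × 0.8047 g H₂O ÷ 18.015 g/mol = 0.089337 mol
Divide by the smallest (0.055829 mol): C 1.000, H 1.600
Multiplying each by 5 gives whole numbers: C 5.00, H 8.00
Empirical formula: C5H8
Empirical-formula mass = 68.12 g/mol; 272 ÷ 68.12 ≈ 4, so the molecular formula is C20H32.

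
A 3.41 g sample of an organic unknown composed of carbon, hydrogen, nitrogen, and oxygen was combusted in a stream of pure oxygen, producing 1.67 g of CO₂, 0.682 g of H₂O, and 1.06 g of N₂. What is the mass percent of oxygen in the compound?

53.3%

mol C = 1.67 g CO₂ ÷ 44.009 g/mol = 0.03795 mol
mol H = 2 × 0.682 g H₂O ÷ 18.015 g/mol = 0.07571 mol
mol N = 2 × 1.06 g N₂ ÷ 28.014 g/mol = 0.07568 mol
mass O = 3.41 − (0.4558 + 0.07632 + 1.060) = 1.818 g → mol O = 1.818 ÷ 15.999 = 0.1136 mol
mass % O = 1.818 g ÷ 3.41 g × 100%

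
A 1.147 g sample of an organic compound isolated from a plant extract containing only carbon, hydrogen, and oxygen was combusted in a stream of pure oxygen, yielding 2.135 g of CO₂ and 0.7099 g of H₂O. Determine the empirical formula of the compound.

mol C = 2.135 g CO₂ ÷ 44.009 g/mol = 0.048513 mol
mol H = 2 × 0.7099 g H₂O ÷ 18.015 g/mol = 0.078812 mol
mass O = 1.147 − (0.58269 + 0.079443) = 0.48487 g → mol O = 0.48487 ÷ 15.999 = 0.030306 mol
Divide by the smallest (0.030306 mol): C 1.601, H 2.601, O 1.000
Multiplying each by 5 gives whole numbers: C 8.00, H 13.00, O 5.00

C8H13O5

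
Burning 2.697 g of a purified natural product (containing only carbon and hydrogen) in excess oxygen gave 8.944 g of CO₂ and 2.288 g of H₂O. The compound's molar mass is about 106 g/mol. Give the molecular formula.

C8H10

mol C = 8.944 g CO₂ ÷ 44.009 g/mol = 0.20323 mol
mol H = 2 × 2.288 g H₂O ÷ 18.015 g/mol = 0.25401 mol
Divide by the smallest (0.20323 mol): C 1.000, H 1.250
Multiplying each by 4 gives whole numbers: C 4.00, H 5.00
Empirical formula: C4H5
Empirical-formula mass = 53.08 g/mol; 106 ÷ 53.08 ≈ 2, so the molecular formula is C8H10.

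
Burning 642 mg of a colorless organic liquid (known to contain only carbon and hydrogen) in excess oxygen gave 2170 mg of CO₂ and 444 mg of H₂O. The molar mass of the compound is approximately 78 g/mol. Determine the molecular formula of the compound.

C6H6

mol C = 2.17 g CO₂ ÷ 44.009 g/mol = 0.04931 mol
mol H = 2 × 0.444 g H₂O ÷ 18.015 g/mol = 0.04929 mol
Divide by the smallest (0.04929 mol): C 1.000, H 1.000
Empirical formula: CH
Empirical-formula mass = 13.02 g/mol; 78 ÷ 13.02 ≈ 6, so the molecular formula is C6H6.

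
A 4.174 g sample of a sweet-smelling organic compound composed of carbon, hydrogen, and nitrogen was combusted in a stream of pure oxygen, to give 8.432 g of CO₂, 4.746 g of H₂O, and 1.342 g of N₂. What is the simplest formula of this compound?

mol C = 8.432 g CO₂ ÷ 44.009 g/mol = 0.19160 mol
mol H = 2 × 4.746 g H₂O ÷ 18.015 g/mol = 0.52689 mol
mol N = 2 × 1.342 g N₂ ÷ 28.014 g/mol = 0.095809 mol
Divide by the smallest (0.095809 mol): C 2.000, H 5.499, N 1.000
Multiplying each by 2 gives whole numbers: C 4.00, H 11.00, N 2.00

C4H11N2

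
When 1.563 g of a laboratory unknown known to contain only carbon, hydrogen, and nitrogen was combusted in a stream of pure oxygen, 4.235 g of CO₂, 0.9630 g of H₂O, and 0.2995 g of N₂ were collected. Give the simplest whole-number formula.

mol C = 4.235 g CO₂ ÷ 44.009 g/mol = 0.096230 mol
mol H = 2 × 0.9630 g H₂O ÷ 18.015 g/mol = 0.10691 mol
mol N = 2 × 0.2995 g N₂ ÷ 28.014 g/mol = 0.021382 mol
Divide by the smallest (0.021382 mol): C 4.500, H 5.000, N 1.000
Multiplying each by 2 gives whole numbers: C 9.00, H 10.00, N 2.00

C9H10N2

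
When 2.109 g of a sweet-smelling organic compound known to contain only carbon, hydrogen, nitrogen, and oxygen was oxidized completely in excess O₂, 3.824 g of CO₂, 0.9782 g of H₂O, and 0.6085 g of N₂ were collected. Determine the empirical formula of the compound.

C4H5N2O

mol C = 3.824 g CO₂ ÷ 44.009 g/mol = 0.086891 mol
mol H = 2 × 0.9782 g H₂O ÷ 18.015 g/mol = 0.10860 mol
mol N = 2 × 0.6085 g N₂ ÷ 28.014 g/mol = 0.043443 mol
mass O = 2.109 − (1.0437 + 0.10947 + 0.60850) = 0.34738 g → mol O = 0.34738 ÷ 15.999 = 0.021713 mol
Divide by the smallest (0.021713 mol): C 4.002, H 5.002, N 2.001, O 1.000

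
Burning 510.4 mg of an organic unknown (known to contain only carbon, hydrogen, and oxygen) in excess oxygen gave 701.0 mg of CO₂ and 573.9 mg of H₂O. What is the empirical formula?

CH4O

mol C = 0.7010 g CO₂ ÷ 44.009 g/mol = 0.015929 mol
mol H = 2 × 0.5739 g H₂O ÷ 18.015 g/mol = 0.063714 mol
mass O = 0.5104 − (0.19132 + 0.064223) = 0.25486 g → mol O = 0.25486 ÷ 15.999 = 0.015930 mol
Divide by the smallest (0.015929 mol): C 1.000, H 4.000, O 1.000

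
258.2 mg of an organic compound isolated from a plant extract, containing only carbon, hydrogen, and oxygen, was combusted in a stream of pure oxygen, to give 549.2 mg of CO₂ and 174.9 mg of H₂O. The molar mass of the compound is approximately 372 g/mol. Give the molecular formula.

C18H28O8

mol C = 0.5492 g CO₂ ÷ 44.009 g/mol = 0.012479 mol
mol H = 2 × 0.1749 g H₂O ÷ 18.015 g/mol = 0.019417 mol
mass O = 0.2582 − (0.14989 + 0.019572) = 0.088739 g → mol O = 0.088739 ÷ 15.999 = 0.0055465 mol
Divide by the smallest (0.0055465 mol): C 2.250, H 3.501, O 1.000
Multiplying each by 4 gives whole numbers: C 9.00, H 14.00, O 4.00
Empirical formula: C9H14O4
Empirical-formula mass = 186.21 g/mol; 372 ÷ 186.21 ≈ 2, so the molecular formula is C18H28O8.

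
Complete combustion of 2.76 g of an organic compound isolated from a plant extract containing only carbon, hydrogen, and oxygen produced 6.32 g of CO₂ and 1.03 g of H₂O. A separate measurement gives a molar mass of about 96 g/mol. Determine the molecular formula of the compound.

mol C = 6.32 g CO₂ ÷ 44.009 g/mol = 0.1436 mol
mol H = 2 × 1.03 g H₂O ÷ 18.015 g/mol = 0.1143 mol
mass O = 2.76 − (1.725 + 0.1153) = 0.9199 g → mol O = 0.9199 ÷ 15.999 = 0.05750 mol
Divide by the smallest (0.05750 mol): C 2.498, H 1.989, O 1.000
Multiplying each by 2 gives whole numbers: C 5.00, H 3.98, O 2.00
Empirical formula: C5H4O2
Empirical-formula mass = 96.08 g/mol; 96 ÷ 96.08 ≈ 1, so the molecular formula is C5H4O2.

C5H4O2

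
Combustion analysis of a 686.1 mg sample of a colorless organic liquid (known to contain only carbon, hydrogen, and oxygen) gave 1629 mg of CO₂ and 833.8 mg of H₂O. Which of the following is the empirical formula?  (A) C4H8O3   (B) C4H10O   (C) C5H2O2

mol C = 1.629 g CO₂ ÷ 44.009 g/mol = 0.037015 mol
mol H = 2 × 0.8338 g H₂O ÷ 18.015 g/mol = 0.092567 mol
mass O = 0.6861 − (0.44459 + 0.093308) = 0.14820 g → mol O = 0.14820 ÷ 15.999 = 0.0092633 mol
Divide by the smallest (0.0092633 mol): C 3.996, H 9.993, O 1.000

(B) C4H10O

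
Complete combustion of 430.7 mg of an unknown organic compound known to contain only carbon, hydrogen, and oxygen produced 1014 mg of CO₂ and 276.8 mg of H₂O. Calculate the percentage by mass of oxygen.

mol C = 1.014 g CO₂ ÷ 44.009 g/mol = 0.023041 mol
mol H = 2 × 0.2768 g H₂O ÷ 18.015 g/mol = 0.030730 mol
mass O = 0.4307 − (0.27674 + 0.030976) = 0.12298 g → mol O = 0.12298 ÷ 15.999 = 0.0076868 mol
mass % O = 0.12298 g ÷ 0.4307 g × 100%

28.55%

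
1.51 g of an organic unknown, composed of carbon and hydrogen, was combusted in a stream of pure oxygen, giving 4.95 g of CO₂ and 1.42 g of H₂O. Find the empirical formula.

mol C = 4.95 g CO₂ ÷ 44.009 g/mol = 0.1125 mol
mol H = 2 × 1.42 g H₂O ÷ 18.015 g/mol = 0.1576 mol
Divide by the smallest (0.1125 mol): C 1.000, H 1.402
Multiplying each by 5 gives whole numbers: C 5.00, H 7.01

C5H7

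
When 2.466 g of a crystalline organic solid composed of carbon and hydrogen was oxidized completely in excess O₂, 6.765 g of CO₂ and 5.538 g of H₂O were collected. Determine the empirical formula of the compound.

CH4

mol C = 6.765 g CO₂ ÷ 44.009 g/mol = 0.15372 mol
mol H = 2 × 5.538 g H₂O ÷ 18.015 g/mol = 0.61482 mol
Divide by the smallest (0.15372 mol): C 1.000, H 4.000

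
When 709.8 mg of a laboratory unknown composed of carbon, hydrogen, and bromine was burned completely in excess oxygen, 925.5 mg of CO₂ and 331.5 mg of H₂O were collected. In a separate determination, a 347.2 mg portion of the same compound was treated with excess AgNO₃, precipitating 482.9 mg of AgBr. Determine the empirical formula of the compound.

mol C = 0.9255 g CO₂ ÷ 44.009 g/mol = 0.021030 mol
mol H = 2 × 0.3315 g H₂O ÷ 18.015 g/mol = 0.036803 mol
From the AgBr data: mol Br per gram of compound = (0.4829 ÷ 187.772) ÷ 0.3472 = 0.0074071 mol/g, so in the 0.7098 g combustion sample mol Br = 0.0052575 mol
Divide by the smallest (0.0052575 mol): C 4.000, H 7.000, Br 1.000

C4H7Br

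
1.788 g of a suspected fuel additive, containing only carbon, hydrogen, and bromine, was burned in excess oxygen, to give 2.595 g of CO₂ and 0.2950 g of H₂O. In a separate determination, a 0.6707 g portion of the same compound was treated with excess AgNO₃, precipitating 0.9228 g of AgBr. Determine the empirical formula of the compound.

C9H5Br2

mol C = 2.595 g CO₂ ÷ 44.009 g/mol = 0.058965 mol
mol H = 2 × 0.2950 g H₂O ÷ 18.015 g/mol = 0.032750 mol
From the AgBr data: mol Br per gram of compound = (0.9228 ÷ 187.772) ÷ 0.6707 = 0.0073274 mol/g, so in the 1.788 g combustion sample mol Br = 0.013101 mol
Divide by the smallest (0.013101 mol): C 4.501, H 2.500, Br 1.000
Multiplying each by 2 gives whole numbers: C 9.00, H 5.00, Br 2.00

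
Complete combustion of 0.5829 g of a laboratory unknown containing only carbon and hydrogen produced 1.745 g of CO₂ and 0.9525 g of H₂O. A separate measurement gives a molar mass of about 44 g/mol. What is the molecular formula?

mol C = 1.745 g CO₂ ÷ 44.009 g/mol = 0.039651 mol
mol H = 2 × 0.9525 g H₂O ÷ 18.015 g/mol = 0.10575 mol
Divide by the smallest (0.039651 mol): C 1.000, H 2.667
Multiplying each by 3 gives whole numbers: C 3.00, H 8.00
Empirical formula: C3H8
Empirical-formula mass = 44.10 g/mol; 44 ÷ 44.10 ≈ 1, so the molecular formula is C3H8.

C3H8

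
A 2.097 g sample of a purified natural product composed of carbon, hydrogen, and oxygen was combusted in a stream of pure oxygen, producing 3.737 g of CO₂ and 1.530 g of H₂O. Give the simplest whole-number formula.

mol C = 3.737 g CO₂ ÷ 44.009 g/mol = 0.084914 mol
mol H = 2 × 1.530 g H₂O ÷ 18.015 g/mol = 0.16986 mol
mass O = 2.097 − (1.0199 + 0.17122) = 0.90588 g → mol O = 0.90588 ÷ 15.999 = 0.056621 mol
Divide by the smallest (0.056621 mol): C 1.500, H 3.000, O 1.000
Multiplying each by 2 gives whole numbers: C 3.00, H 6.00, O 2.00

C3H6O2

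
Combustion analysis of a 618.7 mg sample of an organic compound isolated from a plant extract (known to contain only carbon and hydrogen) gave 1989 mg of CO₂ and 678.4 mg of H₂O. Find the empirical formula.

C3H5

mol C = 1.989 g CO₂ ÷ 44.009 g/mol = 0.045195 mol
mol H = 2 × 0.6784 g H₂O ÷ 18.015 g/mol = 0.075315 mol
Divide by the smallest (0.045195 mol): C 1.000, H 1.666
Multiplying each by 3 gives whole numbers: C 3.00, H 5.00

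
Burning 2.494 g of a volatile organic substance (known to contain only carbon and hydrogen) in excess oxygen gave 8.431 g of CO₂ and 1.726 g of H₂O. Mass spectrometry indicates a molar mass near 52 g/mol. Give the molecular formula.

mol C = 8.431 g CO₂ ÷ 44.009 g/mol = 0.19157 mol
mol H = 2 × 1.726 g H₂O ÷ 18.015 g/mol = 0.19162 mol
Divide by the smallest (0.19157 mol): C 1.000, H 1.000
Empirical formula: CH
Empirical-formula mass = 13.02 g/mol; 52 ÷ 13.02 ≈ 4, so the molecular formula is C4H4.

C4H4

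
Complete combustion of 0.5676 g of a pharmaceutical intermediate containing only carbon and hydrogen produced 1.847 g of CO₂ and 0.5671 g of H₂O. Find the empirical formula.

mol C = 1.847 g CO₂ ÷ 44.009 g/mol = 0.041969 mol
mol H = 2 × 0.5671 g H₂O ÷ 18.015 g/mol = 0.062959 mol
Divide by the smallest (0.041969 mol): C 1.000, H 1.500
Multiplying each by 2 gives whole numbers: C 2.00, H 3.00

C2H3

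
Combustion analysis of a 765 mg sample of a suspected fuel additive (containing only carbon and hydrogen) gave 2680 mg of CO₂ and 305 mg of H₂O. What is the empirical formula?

C9H5

mol C = 2.68 g CO₂ ÷ 44.009 g/mol = 0.06090 mol
mol H = 2 × 0.305 g H₂O ÷ 18.015 g/mol = 0.03386 mol
Divide by the smallest (0.03386 mol): C 1.798, H 1.000
Multiplying each by 5 gives whole numbers: C 8.99, H 5.00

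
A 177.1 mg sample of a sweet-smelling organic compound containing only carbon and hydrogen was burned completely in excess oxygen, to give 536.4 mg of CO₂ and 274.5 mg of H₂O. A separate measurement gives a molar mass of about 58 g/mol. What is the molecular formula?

C4H10

mol C = 0.5364 g CO₂ ÷ 44.009 g/mol = 0.012188 mol
mol H = 2 × 0.2745 g H₂O ÷ 18.015 g/mol = 0.030475 mol
Divide by the smallest (0.012188 mol): C 1.000, H 2.500
Multiplying each by 2 gives whole numbers: C 2.00, H 5.00
Empirical formula: C2H5
Empirical-formula mass = 29.06 g/mol; 58 ÷ 29.06 ≈ 2, so the molecular formula is C4H10.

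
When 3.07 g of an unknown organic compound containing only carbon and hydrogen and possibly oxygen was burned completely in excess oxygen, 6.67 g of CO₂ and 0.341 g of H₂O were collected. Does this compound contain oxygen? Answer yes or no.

yes

mol C = 6.67 g CO₂ ÷ 44.009 g/mol = 0.1516 mol
mol H = 2 × 0.341 g H₂O ÷ 18.015 g/mol = 0.03786 mol
C and H account for only 1.859 g of the 3.07 g sample; the remaining 1.211 g must be oxygen.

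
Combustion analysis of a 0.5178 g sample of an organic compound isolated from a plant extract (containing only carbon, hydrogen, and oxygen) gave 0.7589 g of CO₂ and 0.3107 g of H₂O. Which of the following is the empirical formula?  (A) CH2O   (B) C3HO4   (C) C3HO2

(A) CH2O

mol C = 0.7589 g CO₂ ÷ 44.009 g/mol = 0.017244 mol
mol H = 2 × 0.3107 g H₂O ÷ 18.015 g/mol = 0.034493 mol
mass O = 0.5178 − (0.20712 + 0.034769) = 0.27591 g → mol O = 0.27591 ÷ 15.999 = 0.017245 mol
Divide by the smallest (0.017244 mol): C 1.000, H 2.000, O 1.000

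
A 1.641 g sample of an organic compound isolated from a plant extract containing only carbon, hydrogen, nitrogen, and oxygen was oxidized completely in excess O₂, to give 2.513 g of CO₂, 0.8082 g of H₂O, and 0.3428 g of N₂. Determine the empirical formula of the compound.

mol C = 2.513 g CO₂ ÷ 44.009 g/mol = 0.057102 mol
mol H = 2 × 0.8082 g H₂O ÷ 18.015 g/mol = 0.089725 mol
mol N = 2 × 0.3428 g N₂ ÷ 28.014 g/mol = 0.024473 mol
mass O = 1.641 − (0.68585 + 0.090443 + 0.34280) = 0.52191 g → mol O = 0.52191 ÷ 15.999 = 0.032621 mol
Divide by the smallest (0.024473 mol): C 2.333, H 3.666, N 1.000, O 1.333
Multiplying each by 3 gives whole numbers: C 7.00, H 11.00, N 3.00, O 4.00

C7H11N3O4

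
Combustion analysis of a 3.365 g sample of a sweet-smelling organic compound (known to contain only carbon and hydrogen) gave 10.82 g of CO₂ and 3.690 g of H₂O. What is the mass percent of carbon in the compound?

mol C = 10.82 g CO₂ ÷ 44.009 g/mol = 0.24586 mol
mol H = 2 × 3.690 g H₂O ÷ 18.015 g/mol = 0.40966 mol
mass % C = 2.9530 g ÷ 3.365 g × 100%

87.76%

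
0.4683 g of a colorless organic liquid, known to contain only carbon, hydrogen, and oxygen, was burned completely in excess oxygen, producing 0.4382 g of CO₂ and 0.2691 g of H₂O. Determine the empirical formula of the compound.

CH3O2

mol C = 0.4382 g CO₂ ÷ 44.009 g/mol = 0.0099571 mol
mol H = 2 × 0.2691 g H₂O ÷ 18.015 g/mol = 0.029875 mol
mass O = 0.4683 − (0.11959 + 0.030114) = 0.31859 g → mol O = 0.31859 ÷ 15.999 = 0.019913 mol
Divide by the smallest (0.0099571 mol): C 1.000, H 3.000, O 2.000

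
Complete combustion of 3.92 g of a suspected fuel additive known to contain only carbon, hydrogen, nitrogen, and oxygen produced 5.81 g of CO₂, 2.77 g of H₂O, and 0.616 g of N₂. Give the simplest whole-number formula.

mol C = 5.81 g CO₂ ÷ 44.009 g/mol = 0.1320 mol
mol H = 2 × 2.77 g H₂O ÷ 18.015 g/mol = 0.3075 mol
mol N = 2 × 0.616 g N₂ ÷ 28.014 g/mol = 0.04398 mol
mass O = 3.92 − (1.586 + 0.3100 + 0.6160) = 1.408 g → mol O = 1.408 ÷ 15.999 = 0.08803 mol
Divide by the smallest (0.04398 mol): C 3.002, H 6.993, N 1.000, O 2.002

C3H7NO2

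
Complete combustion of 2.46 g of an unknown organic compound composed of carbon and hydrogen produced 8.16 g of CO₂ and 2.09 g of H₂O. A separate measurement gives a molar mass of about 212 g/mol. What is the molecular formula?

mol C = 8.16 g CO₂ ÷ 44.009 g/mol = 0.1854 mol
mol H = 2 × 2.09 g H₂O ÷ 18.015 g/mol = 0.2320 mol
Divide by the smallest (0.1854 mol): C 1.000, H 1.251
Multiplying each by 4 gives whole numbers: C 4.00, H 5.01
Empirical formula: C4H5
Empirical-formula mass = 53.08 g/mol; 212 ÷ 53.08 ≈ 4, so the molecular formula is C16H20.

C16H20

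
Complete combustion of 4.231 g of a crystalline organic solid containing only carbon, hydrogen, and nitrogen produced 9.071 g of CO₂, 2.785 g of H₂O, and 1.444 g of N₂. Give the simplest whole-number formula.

C2H3N

mol C = 9.071 g CO₂ ÷ 44.009 g/mol = 0.20612 mol
mol H = 2 × 2.785 g H₂O ÷ 18.015 g/mol = 0.30919 mol
mol N = 2 × 1.444 g N₂ ÷ 28.014 g/mol = 0.10309 mol
Divide by the smallest (0.10309 mol): C 1.999, H 2.999, N 1.000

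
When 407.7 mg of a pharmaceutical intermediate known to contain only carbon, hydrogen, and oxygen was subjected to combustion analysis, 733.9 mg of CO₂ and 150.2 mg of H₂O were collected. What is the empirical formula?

mol C = 0.7339 g CO₂ ÷ 44.009 g/mol = 0.016676 mol
mol H = 2 × 0.1502 g H₂O ÷ 18.015 g/mol = 0.016675 mol
mass O = 0.4077 − (0.20030 + 0.016808) = 0.19059 g → mol O = 0.19059 ÷ 15.999 = 0.011913 mol
Divide by the smallest (0.011913 mol): C 1.400, H 1.400, O 1.000
Multiplying each by 5 gives whole numbers: C 7.00, H 7.00, O 5.00

C7H7O5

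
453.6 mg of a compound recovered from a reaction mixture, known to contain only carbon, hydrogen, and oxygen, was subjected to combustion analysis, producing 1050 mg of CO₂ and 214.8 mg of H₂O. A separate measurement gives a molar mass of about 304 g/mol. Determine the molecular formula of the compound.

C16H16O6

mol C = 1.050 g CO₂ ÷ 44.009 g/mol = 0.023859 mol
mol H = 2 × 0.2148 g H₂O ÷ 18.015 g/mol = 0.023847 mol
mass O = 0.4536 − (0.28657 + 0.024038) = 0.14299 g → mol O = 0.14299 ÷ 15.999 = 0.0089377 mol
Divide by the smallest (0.0089377 mol): C 2.669, H 2.668, O 1.000
Multiplying each by 3 gives whole numbers: C 8.01, H 8.00, O 3.00
Empirical formula: C8H8O3
Empirical-formula mass = 152.15 g/mol; 304 ÷ 152.15 ≈ 2, so the molecular formula is C16H16O6.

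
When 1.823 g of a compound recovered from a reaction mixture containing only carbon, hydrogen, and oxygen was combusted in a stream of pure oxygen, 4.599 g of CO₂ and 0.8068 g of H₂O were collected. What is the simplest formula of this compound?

mol C = 4.599 g CO₂ ÷ 44.009 g/mol = 0.10450 mol
mol H = 2 × 0.8068 g H₂O ÷ 18.015 g/mol = 0.089570 mol
mass O = 1.823 − (1.2552 + 0.090286) = 0.47755 g → mol O = 0.47755 ÷ 15.999 = 0.029849 mol
Divide by the smallest (0.029849 mol): C 3.501, H 3.001, O 1.000
Multiplying each by 2 gives whole numbers: C 7.00, H 6.00, O 2.00

C7H6O2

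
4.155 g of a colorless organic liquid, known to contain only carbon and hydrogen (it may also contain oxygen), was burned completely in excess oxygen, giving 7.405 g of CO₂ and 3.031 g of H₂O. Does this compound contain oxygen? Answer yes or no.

yes

mol C = 7.405 g CO₂ ÷ 44.009 g/mol = 0.16826 mol
mol H = 2 × 3.031 g H₂O ÷ 18.015 g/mol = 0.33650 mol
C and H account for only 2.3602 g of the 4.155 g sample; the remaining 1.7948 g must be oxygen.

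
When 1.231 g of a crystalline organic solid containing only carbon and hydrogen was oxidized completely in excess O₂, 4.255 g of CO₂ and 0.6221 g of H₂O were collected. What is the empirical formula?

C7H5

mol C = 4.255 g CO₂ ÷ 44.009 g/mol = 0.096685 mol
mol H = 2 × 0.6221 g H₂O ÷ 18.015 g/mol = 0.069065 mol
Divide by the smallest (0.069065 mol): C 1.400, H 1.000
Multiplying each by 5 gives whole numbers: C 7.00, H 5.00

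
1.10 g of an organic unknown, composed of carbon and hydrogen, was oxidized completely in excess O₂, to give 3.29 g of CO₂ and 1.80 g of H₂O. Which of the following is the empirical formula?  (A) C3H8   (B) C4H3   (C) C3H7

mol C = 3.29 g CO₂ ÷ 44.009 g/mol = 0.07476 mol
mol H = 2 × 1.80 g H₂O ÷ 18.015 g/mol = 0.1998 mol
Divide by the smallest (0.07476 mol): C 1.000, H 2.673
Multiplying each by 3 gives whole numbers: C 3.00, H 8.02

(A) C3H8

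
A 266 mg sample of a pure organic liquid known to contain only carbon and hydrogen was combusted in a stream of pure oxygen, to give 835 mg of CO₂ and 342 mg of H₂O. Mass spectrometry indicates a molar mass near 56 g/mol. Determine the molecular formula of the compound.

mol C = 0.835 g CO₂ ÷ 44.009 g/mol = 0.01897 mol
mol H = 2 × 0.342 g H₂O ÷ 18.015 g/mol = 0.03797 mol
Divide by the smallest (0.01897 mol): C 1.000, H 2.001
Empirical formula: CH2
Empirical-formula mass = 14.03 g/mol; 56 ÷ 14.03 ≈ 4, so the molecular formula is C4H8.

C4H8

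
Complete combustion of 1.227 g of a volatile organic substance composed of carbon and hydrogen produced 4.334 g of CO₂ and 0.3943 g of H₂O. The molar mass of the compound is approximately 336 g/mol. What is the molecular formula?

C27H12

mol C = 4.334 g CO₂ ÷ 44.009 g/mol = 0.098480 mol
mol H = 2 × 0.3943 g H₂O ÷ 18.015 g/mol = 0.043775 mol
Divide by the smallest (0.043775 mol): C 2.250, H 1.000
Multiplying each by 4 gives whole numbers: C 9.00, H 4.00
Empirical formula: C9H4
Empirical-formula mass = 112.13 g/mol; 336 ÷ 112.13 ≈ 3, so the molecular formula is C27H12.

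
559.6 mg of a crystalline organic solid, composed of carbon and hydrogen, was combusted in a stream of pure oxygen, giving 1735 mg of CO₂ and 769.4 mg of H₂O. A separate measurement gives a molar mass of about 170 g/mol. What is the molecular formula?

mol C = 1.735 g CO₂ ÷ 44.009 g/mol = 0.039424 mol
mol H = 2 × 0.7694 g H₂O ÷ 18.015 g/mol = 0.085418 mol
Divide by the smallest (0.039424 mol): C 1.000, H 2.167
Multiplying each by 6 gives whole numbers: C 6.00, H 13.00
Empirical formula: C6H13
Empirical-formula mass = 85.17 g/mol; 170 ÷ 85.17 ≈ 2, so the molecular formula is C12H26.

C12H26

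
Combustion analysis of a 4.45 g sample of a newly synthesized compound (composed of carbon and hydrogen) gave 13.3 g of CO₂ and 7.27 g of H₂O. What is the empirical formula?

C3H8

mol C = 13.3 g CO₂ ÷ 44.009 g/mol = 0.3022 mol
mol H = 2 × 7.27 g H₂O ÷ 18.015 g/mol = 0.8071 mol
Divide by the smallest (0.3022 mol): C 1.000, H 2.671
Multiplying each by 3 gives whole numbers: C 3.00, H 8.01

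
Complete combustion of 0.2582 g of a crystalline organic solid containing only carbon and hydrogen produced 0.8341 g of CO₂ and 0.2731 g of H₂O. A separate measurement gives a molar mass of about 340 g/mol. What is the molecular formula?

C25H40

mol C = 0.8341 g CO₂ ÷ 44.009 g/mol = 0.018953 mol
mol H = 2 × 0.2731 g H₂O ÷ 18.015 g/mol = 0.030319 mol
Divide by the smallest (0.018953 mol): C 1.000, H 1.600
Multiplying each by 5 gives whole numbers: C 5.00, H 8.00
Empirical formula: C5H8
Empirical-formula mass = 68.12 g/mol; 340 ÷ 68.12 ≈ 5, so the molecular formula is C25H40.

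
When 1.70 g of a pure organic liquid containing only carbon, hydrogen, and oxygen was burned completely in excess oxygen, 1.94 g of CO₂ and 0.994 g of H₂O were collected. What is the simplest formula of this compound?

C2H5O3

mol C = 1.94 g CO₂ ÷ 44.009 g/mol = 0.04408 mol
mol H = 2 × 0.994 g H₂O ÷ 18.015 g/mol = 0.1104 mol
mass O = 1.70 − (0.5295 + 0.1112) = 1.059 g → mol O = 1.059 ÷ 15.999 = 0.06621 mol
Divide by the smallest (0.04408 mol): C 1.000, H 2.503, O 1.502
Multiplying each by 2 gives whole numbers: C 2.00, H 5.01, O 3.00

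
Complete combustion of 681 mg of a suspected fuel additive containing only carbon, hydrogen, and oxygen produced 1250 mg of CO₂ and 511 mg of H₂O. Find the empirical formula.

C8H16O5

mol C = 1.25 g CO₂ ÷ 44.009 g/mol = 0.02840 mol
mol H = 2 × 0.511 g H₂O ÷ 18.015 g/mol = 0.05673 mol
mass O = 0.681 − (0.3412 + 0.05718) = 0.2827 g → mol O = 0.2827 ÷ 15.999 = 0.01767 mol
Divide by the smallest (0.01767 mol): C 1.608, H 3.211, O 1.000
Multiplying each by 5 gives whole numbers: C 8.04, H 16.05, O 5.00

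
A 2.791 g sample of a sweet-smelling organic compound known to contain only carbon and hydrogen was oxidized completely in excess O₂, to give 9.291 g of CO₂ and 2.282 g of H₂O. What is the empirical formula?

mol C = 9.291 g CO₂ ÷ 44.009 g/mol = 0.21112 mol
mol H = 2 × 2.282 g H₂O ÷ 18.015 g/mol = 0.25334 mol
Divide by the smallest (0.21112 mol): C 1.000, H 1.200
Multiplying each by 5 gives whole numbers: C 5.00, H 6.00

C5H6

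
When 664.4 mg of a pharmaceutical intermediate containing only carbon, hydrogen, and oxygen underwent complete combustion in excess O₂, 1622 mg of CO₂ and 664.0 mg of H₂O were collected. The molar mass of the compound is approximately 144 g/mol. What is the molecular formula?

mol C = 1.622 g CO₂ ÷ 44.009 g/mol = 0.036856 mol
mol H = 2 × 0.6640 g H₂O ÷ 18.015 g/mol = 0.073716 mol
mass O = 0.6644 − (0.44268 + 0.074306) = 0.14742 g → mol O = 0.14742 ÷ 15.999 = 0.0092140 mol
Divide by the smallest (0.0092140 mol): C 4.000, H 8.000, O 1.000
Empirical formula: C4H8O
Empirical-formula mass = 72.11 g/mol; 144 ÷ 72.11 ≈ 2, so the molecular formula is C8H16O2.

C8H16O2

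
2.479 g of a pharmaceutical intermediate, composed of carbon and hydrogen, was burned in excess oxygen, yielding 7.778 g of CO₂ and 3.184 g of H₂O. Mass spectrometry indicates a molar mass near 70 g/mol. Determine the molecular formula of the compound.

mol C = 7.778 g CO₂ ÷ 44.009 g/mol = 0.17674 mol
mol H = 2 × 3.184 g H₂O ÷ 18.015 g/mol = 0.35348 mol
Divide by the smallest (0.17674 mol): C 1.000, H 2.000
Empirical formula: CH2
Empirical-formula mass = 14.03 g/mol; 70 ÷ 14.03 ≈ 5, so the molecular formula is C5H10.

C5H10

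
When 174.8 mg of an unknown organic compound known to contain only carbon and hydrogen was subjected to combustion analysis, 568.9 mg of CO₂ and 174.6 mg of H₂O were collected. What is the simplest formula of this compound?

C2H3

mol C = 0.5689 g CO₂ ÷ 44.009 g/mol = 0.012927 mol
mol H = 2 × 0.1746 g H₂O ÷ 18.015 g/mol = 0.019384 mol
Divide by the smallest (0.012927 mol): C 1.000, H 1.499
Multiplying each by 2 gives whole numbers: C 2.00, H 3.00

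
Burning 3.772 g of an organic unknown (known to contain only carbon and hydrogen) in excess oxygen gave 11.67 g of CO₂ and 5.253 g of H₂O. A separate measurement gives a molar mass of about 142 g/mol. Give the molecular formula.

C10H22

mol C = 11.67 g CO₂ ÷ 44.009 g/mol = 0.26517 mol
mol H = 2 × 5.253 g H₂O ÷ 18.015 g/mol = 0.58318 mol
Divide by the smallest (0.26517 mol): C 1.000, H 2.199
Multiplying each by 5 gives whole numbers: C 5.00, H 11.00
Empirical formula: C5H11
Empirical-formula mass = 71.14 g/mol; 142 ÷ 71.14 ≈ 2, so the molecular formula is C10H22.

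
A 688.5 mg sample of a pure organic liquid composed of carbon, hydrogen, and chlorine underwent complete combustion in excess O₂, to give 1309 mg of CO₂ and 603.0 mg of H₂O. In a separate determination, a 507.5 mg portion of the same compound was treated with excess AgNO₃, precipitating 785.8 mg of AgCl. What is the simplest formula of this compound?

mol C = 1.309 g CO₂ ÷ 44.009 g/mol = 0.029744 mol
mol H = 2 × 0.6030 g H₂O ÷ 18.015 g/mol = 0.066944 mol
From the AgCl data: mol Cl per gram of compound = (0.7858 ÷ 143.318) ÷ 0.5075 = 0.010804 mol/g, so in the 0.6885 g combustion sample mol Cl = 0.0074384 mol
Divide by the smallest (0.0074384 mol): C 3.999, H 9.000, Cl 1.000

C4H9Cl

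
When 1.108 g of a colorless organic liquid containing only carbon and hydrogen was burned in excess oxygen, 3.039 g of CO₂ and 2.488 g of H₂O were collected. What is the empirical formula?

CH4

mol C = 3.039 g CO₂ ÷ 44.009 g/mol = 0.069054 mol
mol H = 2 × 2.488 g H₂O ÷ 18.015 g/mol = 0.27621 mol
Divide by the smallest (0.069054 mol): C 1.000, H 4.000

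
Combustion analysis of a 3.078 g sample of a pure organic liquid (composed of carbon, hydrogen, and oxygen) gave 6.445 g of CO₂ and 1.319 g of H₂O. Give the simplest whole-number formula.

mol C = 6.445 g CO₂ ÷ 44.009 g/mol = 0.14645 mol
mol H = 2 × 1.319 g H₂O ÷ 18.015 g/mol = 0.14643 mol
mass O = 3.078 − (1.7590 + 0.14760) = 1.1714 g → mol O = 1.1714 ÷ 15.999 = 0.073218 mol
Divide by the smallest (0.073218 mol): C 2.000, H 2.000, O 1.000

C2H2O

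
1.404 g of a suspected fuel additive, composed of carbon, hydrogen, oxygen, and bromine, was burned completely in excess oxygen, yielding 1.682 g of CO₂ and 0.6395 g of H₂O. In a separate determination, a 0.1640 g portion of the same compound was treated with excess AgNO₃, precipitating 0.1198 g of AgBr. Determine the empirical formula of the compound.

C7H13BrO5

mol C = 1.682 g CO₂ ÷ 44.009 g/mol = 0.038219 mol
mol H = 2 × 0.6395 g H₂O ÷ 18.015 g/mol = 0.070996 mol
From the AgBr data: mol Br per gram of compound = (0.1198 ÷ 187.772) ÷ 0.1640 = 0.0038903 mol/g, so in the 1.404 g combustion sample mol Br = 0.0054620 mol
mass O = 1.404 − (0.45905 + 0.071564 + 0.43643) = 0.43695 g → mol O = 0.43695 ÷ 15.999 = 0.027311 mol
Divide by the smallest (0.0054620 mol): C 6.997, H 12.998, Br 1.000, O 5.000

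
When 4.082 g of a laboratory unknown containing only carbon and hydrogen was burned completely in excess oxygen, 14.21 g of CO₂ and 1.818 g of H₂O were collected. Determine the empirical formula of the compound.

mol C = 14.21 g CO₂ ÷ 44.009 g/mol = 0.32289 mol
mol H = 2 × 1.818 g H₂O ÷ 18.015 g/mol = 0.20183 mol
Divide by the smallest (0.20183 mol): C 1.600, H 1.000
Multiplying each by 5 gives whole numbers: C 8.00, H 5.00

C8H5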